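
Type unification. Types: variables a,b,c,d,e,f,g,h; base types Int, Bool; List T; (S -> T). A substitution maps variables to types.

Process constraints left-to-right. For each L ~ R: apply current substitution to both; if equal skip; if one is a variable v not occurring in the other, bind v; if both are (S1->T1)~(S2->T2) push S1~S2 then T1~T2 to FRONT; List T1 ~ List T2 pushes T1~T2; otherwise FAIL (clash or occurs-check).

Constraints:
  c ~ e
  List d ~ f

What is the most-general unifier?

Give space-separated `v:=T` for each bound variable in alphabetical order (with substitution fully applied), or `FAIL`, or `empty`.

step 1: unify c ~ e  [subst: {-} | 1 pending]
  bind c := e
step 2: unify List d ~ f  [subst: {c:=e} | 0 pending]
  bind f := List d

Answer: c:=e f:=List d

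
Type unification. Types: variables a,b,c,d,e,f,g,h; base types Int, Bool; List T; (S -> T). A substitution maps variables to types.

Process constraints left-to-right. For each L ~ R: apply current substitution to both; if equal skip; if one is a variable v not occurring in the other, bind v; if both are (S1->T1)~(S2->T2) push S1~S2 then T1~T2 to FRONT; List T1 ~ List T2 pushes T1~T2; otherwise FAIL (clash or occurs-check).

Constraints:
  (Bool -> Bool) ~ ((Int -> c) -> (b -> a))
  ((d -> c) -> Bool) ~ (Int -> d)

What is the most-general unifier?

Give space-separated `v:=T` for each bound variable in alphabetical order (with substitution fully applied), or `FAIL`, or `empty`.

step 1: unify (Bool -> Bool) ~ ((Int -> c) -> (b -> a))  [subst: {-} | 1 pending]
  -> decompose arrow: push Bool~(Int -> c), Bool~(b -> a)
step 2: unify Bool ~ (Int -> c)  [subst: {-} | 2 pending]
  clash: Bool vs (Int -> c)

Answer: FAIL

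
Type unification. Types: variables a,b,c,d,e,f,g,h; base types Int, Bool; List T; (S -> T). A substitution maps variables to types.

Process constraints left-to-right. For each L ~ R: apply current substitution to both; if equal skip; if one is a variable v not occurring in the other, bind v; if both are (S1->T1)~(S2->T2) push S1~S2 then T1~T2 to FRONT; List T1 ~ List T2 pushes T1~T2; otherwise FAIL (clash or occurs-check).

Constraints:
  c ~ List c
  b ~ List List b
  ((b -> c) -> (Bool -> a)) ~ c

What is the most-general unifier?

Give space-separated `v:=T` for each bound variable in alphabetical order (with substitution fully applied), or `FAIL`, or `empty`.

step 1: unify c ~ List c  [subst: {-} | 2 pending]
  occurs-check fail: c in List c

Answer: FAIL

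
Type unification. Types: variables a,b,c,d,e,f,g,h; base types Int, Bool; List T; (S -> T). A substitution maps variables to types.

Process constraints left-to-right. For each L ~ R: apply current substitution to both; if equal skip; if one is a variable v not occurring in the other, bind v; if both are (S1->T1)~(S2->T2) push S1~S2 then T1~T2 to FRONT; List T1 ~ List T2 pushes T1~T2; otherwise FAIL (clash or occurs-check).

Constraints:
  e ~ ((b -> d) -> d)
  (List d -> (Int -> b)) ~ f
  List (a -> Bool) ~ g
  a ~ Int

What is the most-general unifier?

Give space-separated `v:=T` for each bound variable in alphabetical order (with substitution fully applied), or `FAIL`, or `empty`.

Answer: a:=Int e:=((b -> d) -> d) f:=(List d -> (Int -> b)) g:=List (Int -> Bool)

Derivation:
step 1: unify e ~ ((b -> d) -> d)  [subst: {-} | 3 pending]
  bind e := ((b -> d) -> d)
step 2: unify (List d -> (Int -> b)) ~ f  [subst: {e:=((b -> d) -> d)} | 2 pending]
  bind f := (List d -> (Int -> b))
step 3: unify List (a -> Bool) ~ g  [subst: {e:=((b -> d) -> d), f:=(List d -> (Int -> b))} | 1 pending]
  bind g := List (a -> Bool)
step 4: unify a ~ Int  [subst: {e:=((b -> d) -> d), f:=(List d -> (Int -> b)), g:=List (a -> Bool)} | 0 pending]
  bind a := Int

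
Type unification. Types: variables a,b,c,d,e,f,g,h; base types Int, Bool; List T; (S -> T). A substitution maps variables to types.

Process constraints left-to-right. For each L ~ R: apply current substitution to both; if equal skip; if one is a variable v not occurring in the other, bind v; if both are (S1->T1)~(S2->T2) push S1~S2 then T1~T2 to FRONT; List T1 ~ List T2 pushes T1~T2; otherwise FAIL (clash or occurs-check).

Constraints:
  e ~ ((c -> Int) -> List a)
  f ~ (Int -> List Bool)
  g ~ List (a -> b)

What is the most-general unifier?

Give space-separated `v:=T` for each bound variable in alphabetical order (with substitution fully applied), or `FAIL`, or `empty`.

Answer: e:=((c -> Int) -> List a) f:=(Int -> List Bool) g:=List (a -> b)

Derivation:
step 1: unify e ~ ((c -> Int) -> List a)  [subst: {-} | 2 pending]
  bind e := ((c -> Int) -> List a)
step 2: unify f ~ (Int -> List Bool)  [subst: {e:=((c -> Int) -> List a)} | 1 pending]
  bind f := (Int -> List Bool)
step 3: unify g ~ List (a -> b)  [subst: {e:=((c -> Int) -> List a), f:=(Int -> List Bool)} | 0 pending]
  bind g := List (a -> b)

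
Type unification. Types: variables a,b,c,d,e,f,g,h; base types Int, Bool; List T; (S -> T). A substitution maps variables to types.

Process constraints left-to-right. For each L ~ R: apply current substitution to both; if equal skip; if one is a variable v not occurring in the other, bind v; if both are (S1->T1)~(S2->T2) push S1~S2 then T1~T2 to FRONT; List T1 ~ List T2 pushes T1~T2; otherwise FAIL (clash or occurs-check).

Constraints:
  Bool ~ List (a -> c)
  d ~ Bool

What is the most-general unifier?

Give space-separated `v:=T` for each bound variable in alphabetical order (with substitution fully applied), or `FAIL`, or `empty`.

step 1: unify Bool ~ List (a -> c)  [subst: {-} | 1 pending]
  clash: Bool vs List (a -> c)

Answer: FAIL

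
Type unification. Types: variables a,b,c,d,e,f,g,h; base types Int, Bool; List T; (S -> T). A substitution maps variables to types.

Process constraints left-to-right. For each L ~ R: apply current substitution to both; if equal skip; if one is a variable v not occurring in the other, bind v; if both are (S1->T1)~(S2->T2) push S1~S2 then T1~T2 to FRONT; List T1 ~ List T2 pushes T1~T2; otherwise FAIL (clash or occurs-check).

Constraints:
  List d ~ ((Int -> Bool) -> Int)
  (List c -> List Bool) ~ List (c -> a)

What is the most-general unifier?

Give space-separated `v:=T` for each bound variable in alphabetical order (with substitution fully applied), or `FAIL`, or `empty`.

Answer: FAIL

Derivation:
step 1: unify List d ~ ((Int -> Bool) -> Int)  [subst: {-} | 1 pending]
  clash: List d vs ((Int -> Bool) -> Int)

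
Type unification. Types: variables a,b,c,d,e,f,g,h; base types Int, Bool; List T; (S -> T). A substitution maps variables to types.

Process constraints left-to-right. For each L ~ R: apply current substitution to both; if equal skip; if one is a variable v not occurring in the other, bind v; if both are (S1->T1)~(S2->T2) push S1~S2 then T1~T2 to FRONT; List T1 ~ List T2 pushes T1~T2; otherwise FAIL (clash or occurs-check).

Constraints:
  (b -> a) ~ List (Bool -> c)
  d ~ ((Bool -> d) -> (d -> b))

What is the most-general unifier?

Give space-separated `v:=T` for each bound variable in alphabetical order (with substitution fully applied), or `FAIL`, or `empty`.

step 1: unify (b -> a) ~ List (Bool -> c)  [subst: {-} | 1 pending]
  clash: (b -> a) vs List (Bool -> c)

Answer: FAIL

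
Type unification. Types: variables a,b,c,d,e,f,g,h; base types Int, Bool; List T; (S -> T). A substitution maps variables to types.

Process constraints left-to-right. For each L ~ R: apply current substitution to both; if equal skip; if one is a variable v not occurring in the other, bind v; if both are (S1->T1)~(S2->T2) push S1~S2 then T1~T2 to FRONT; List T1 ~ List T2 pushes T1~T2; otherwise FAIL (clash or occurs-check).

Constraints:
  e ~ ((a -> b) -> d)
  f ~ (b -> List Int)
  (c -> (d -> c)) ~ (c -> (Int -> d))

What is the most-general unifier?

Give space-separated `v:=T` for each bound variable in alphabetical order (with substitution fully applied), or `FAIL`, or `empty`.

Answer: c:=Int d:=Int e:=((a -> b) -> Int) f:=(b -> List Int)

Derivation:
step 1: unify e ~ ((a -> b) -> d)  [subst: {-} | 2 pending]
  bind e := ((a -> b) -> d)
step 2: unify f ~ (b -> List Int)  [subst: {e:=((a -> b) -> d)} | 1 pending]
  bind f := (b -> List Int)
step 3: unify (c -> (d -> c)) ~ (c -> (Int -> d))  [subst: {e:=((a -> b) -> d), f:=(b -> List Int)} | 0 pending]
  -> decompose arrow: push c~c, (d -> c)~(Int -> d)
step 4: unify c ~ c  [subst: {e:=((a -> b) -> d), f:=(b -> List Int)} | 1 pending]
  -> identical, skip
step 5: unify (d -> c) ~ (Int -> d)  [subst: {e:=((a -> b) -> d), f:=(b -> List Int)} | 0 pending]
  -> decompose arrow: push d~Int, c~d
step 6: unify d ~ Int  [subst: {e:=((a -> b) -> d), f:=(b -> List Int)} | 1 pending]
  bind d := Int
step 7: unify c ~ Int  [subst: {e:=((a -> b) -> d), f:=(b -> List Int), d:=Int} | 0 pending]
  bind c := Int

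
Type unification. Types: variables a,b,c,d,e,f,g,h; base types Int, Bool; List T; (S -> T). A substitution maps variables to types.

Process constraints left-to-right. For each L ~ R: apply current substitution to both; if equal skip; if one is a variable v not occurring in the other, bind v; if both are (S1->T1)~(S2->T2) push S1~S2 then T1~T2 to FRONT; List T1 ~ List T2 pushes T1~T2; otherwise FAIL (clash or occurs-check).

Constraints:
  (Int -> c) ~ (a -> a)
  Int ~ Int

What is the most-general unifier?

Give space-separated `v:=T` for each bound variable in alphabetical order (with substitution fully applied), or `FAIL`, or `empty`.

Answer: a:=Int c:=Int

Derivation:
step 1: unify (Int -> c) ~ (a -> a)  [subst: {-} | 1 pending]
  -> decompose arrow: push Int~a, c~a
step 2: unify Int ~ a  [subst: {-} | 2 pending]
  bind a := Int
step 3: unify c ~ Int  [subst: {a:=Int} | 1 pending]
  bind c := Int
step 4: unify Int ~ Int  [subst: {a:=Int, c:=Int} | 0 pending]
  -> identical, skip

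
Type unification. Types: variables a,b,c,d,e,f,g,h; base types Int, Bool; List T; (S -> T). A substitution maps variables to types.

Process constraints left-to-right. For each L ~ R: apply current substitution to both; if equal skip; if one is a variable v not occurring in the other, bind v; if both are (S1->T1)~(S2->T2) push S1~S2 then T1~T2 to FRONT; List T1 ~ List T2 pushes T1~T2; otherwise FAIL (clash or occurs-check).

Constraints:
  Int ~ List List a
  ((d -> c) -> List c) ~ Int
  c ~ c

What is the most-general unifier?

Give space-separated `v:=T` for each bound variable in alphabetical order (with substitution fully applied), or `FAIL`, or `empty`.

step 1: unify Int ~ List List a  [subst: {-} | 2 pending]
  clash: Int vs List List a

Answer: FAIL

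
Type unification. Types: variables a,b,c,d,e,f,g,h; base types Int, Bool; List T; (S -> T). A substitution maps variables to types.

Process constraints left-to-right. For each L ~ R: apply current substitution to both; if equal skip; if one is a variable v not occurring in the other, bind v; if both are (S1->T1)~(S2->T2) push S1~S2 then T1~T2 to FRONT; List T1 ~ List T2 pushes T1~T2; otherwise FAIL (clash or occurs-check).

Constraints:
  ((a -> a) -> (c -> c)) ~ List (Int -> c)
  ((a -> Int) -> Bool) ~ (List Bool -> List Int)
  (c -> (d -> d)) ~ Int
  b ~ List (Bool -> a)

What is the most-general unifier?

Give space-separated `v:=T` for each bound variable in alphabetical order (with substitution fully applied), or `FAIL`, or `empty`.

Answer: FAIL

Derivation:
step 1: unify ((a -> a) -> (c -> c)) ~ List (Int -> c)  [subst: {-} | 3 pending]
  clash: ((a -> a) -> (c -> c)) vs List (Int -> c)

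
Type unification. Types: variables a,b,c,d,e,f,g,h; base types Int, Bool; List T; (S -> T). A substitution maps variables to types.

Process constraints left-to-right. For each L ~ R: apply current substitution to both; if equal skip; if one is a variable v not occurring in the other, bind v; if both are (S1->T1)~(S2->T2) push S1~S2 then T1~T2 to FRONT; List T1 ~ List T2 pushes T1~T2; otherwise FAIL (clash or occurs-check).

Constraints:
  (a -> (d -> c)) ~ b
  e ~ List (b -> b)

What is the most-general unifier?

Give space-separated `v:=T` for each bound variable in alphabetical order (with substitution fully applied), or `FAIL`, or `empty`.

step 1: unify (a -> (d -> c)) ~ b  [subst: {-} | 1 pending]
  bind b := (a -> (d -> c))
step 2: unify e ~ List ((a -> (d -> c)) -> (a -> (d -> c)))  [subst: {b:=(a -> (d -> c))} | 0 pending]
  bind e := List ((a -> (d -> c)) -> (a -> (d -> c)))

Answer: b:=(a -> (d -> c)) e:=List ((a -> (d -> c)) -> (a -> (d -> c)))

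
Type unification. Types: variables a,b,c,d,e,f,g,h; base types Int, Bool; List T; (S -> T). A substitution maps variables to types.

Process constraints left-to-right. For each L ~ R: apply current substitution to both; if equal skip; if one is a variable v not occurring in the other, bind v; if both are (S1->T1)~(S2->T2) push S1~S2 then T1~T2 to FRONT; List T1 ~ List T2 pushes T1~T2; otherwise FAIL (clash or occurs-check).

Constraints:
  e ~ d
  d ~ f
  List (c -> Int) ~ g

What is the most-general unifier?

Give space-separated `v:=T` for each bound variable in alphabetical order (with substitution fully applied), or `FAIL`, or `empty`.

Answer: d:=f e:=f g:=List (c -> Int)

Derivation:
step 1: unify e ~ d  [subst: {-} | 2 pending]
  bind e := d
step 2: unify d ~ f  [subst: {e:=d} | 1 pending]
  bind d := f
step 3: unify List (c -> Int) ~ g  [subst: {e:=d, d:=f} | 0 pending]
  bind g := List (c -> Int)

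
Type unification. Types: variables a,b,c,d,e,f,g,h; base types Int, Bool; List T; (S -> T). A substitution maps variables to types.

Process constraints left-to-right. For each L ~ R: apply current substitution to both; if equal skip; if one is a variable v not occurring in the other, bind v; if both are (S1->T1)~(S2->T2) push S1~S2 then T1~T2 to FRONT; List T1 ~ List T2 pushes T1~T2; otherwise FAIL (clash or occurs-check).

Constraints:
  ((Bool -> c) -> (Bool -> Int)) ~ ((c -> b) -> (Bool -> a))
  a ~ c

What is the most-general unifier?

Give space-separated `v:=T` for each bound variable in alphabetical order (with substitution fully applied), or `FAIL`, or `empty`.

Answer: FAIL

Derivation:
step 1: unify ((Bool -> c) -> (Bool -> Int)) ~ ((c -> b) -> (Bool -> a))  [subst: {-} | 1 pending]
  -> decompose arrow: push (Bool -> c)~(c -> b), (Bool -> Int)~(Bool -> a)
step 2: unify (Bool -> c) ~ (c -> b)  [subst: {-} | 2 pending]
  -> decompose arrow: push Bool~c, c~b
step 3: unify Bool ~ c  [subst: {-} | 3 pending]
  bind c := Bool
step 4: unify Bool ~ b  [subst: {c:=Bool} | 2 pending]
  bind b := Bool
step 5: unify (Bool -> Int) ~ (Bool -> a)  [subst: {c:=Bool, b:=Bool} | 1 pending]
  -> decompose arrow: push Bool~Bool, Int~a
step 6: unify Bool ~ Bool  [subst: {c:=Bool, b:=Bool} | 2 pending]
  -> identical, skip
step 7: unify Int ~ a  [subst: {c:=Bool, b:=Bool} | 1 pending]
  bind a := Int
step 8: unify Int ~ Bool  [subst: {c:=Bool, b:=Bool, a:=Int} | 0 pending]
  clash: Int vs Bool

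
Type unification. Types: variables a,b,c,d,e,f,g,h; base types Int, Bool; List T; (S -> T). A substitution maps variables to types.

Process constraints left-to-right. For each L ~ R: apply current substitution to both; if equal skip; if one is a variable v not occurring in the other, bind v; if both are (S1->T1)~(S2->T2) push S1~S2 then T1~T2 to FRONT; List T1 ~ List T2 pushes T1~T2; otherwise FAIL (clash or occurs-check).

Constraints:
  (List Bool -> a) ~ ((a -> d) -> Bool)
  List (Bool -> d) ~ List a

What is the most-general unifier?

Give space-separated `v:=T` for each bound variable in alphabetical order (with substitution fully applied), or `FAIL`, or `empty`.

Answer: FAIL

Derivation:
step 1: unify (List Bool -> a) ~ ((a -> d) -> Bool)  [subst: {-} | 1 pending]
  -> decompose arrow: push List Bool~(a -> d), a~Bool
step 2: unify List Bool ~ (a -> d)  [subst: {-} | 2 pending]
  clash: List Bool vs (a -> d)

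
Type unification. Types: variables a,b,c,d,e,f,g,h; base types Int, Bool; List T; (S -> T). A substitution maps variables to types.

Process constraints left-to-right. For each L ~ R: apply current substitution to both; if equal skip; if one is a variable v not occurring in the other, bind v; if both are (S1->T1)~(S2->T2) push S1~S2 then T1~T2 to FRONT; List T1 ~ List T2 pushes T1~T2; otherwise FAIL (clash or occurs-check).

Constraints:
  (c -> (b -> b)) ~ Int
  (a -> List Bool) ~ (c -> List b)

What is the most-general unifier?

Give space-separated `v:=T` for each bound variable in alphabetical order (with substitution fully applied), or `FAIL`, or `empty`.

step 1: unify (c -> (b -> b)) ~ Int  [subst: {-} | 1 pending]
  clash: (c -> (b -> b)) vs Int

Answer: FAIL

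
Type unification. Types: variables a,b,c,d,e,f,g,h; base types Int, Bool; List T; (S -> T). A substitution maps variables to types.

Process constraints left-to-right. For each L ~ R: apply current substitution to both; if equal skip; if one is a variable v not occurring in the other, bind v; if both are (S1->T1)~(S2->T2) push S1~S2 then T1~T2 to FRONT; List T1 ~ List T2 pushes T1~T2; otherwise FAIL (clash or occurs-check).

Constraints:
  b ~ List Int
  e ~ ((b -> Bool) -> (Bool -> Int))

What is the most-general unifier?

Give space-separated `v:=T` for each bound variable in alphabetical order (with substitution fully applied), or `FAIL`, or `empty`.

Answer: b:=List Int e:=((List Int -> Bool) -> (Bool -> Int))

Derivation:
step 1: unify b ~ List Int  [subst: {-} | 1 pending]
  bind b := List Int
step 2: unify e ~ ((List Int -> Bool) -> (Bool -> Int))  [subst: {b:=List Int} | 0 pending]
  bind e := ((List Int -> Bool) -> (Bool -> Int))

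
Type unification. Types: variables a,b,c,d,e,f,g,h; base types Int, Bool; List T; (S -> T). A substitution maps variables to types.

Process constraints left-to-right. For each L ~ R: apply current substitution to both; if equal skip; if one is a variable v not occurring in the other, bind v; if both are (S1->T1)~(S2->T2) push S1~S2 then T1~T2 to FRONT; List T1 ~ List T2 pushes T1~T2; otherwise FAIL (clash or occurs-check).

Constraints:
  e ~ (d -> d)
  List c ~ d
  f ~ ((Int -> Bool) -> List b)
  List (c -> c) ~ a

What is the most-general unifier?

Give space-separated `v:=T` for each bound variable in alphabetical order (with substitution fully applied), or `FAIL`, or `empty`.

Answer: a:=List (c -> c) d:=List c e:=(List c -> List c) f:=((Int -> Bool) -> List b)

Derivation:
step 1: unify e ~ (d -> d)  [subst: {-} | 3 pending]
  bind e := (d -> d)
step 2: unify List c ~ d  [subst: {e:=(d -> d)} | 2 pending]
  bind d := List c
step 3: unify f ~ ((Int -> Bool) -> List b)  [subst: {e:=(d -> d), d:=List c} | 1 pending]
  bind f := ((Int -> Bool) -> List b)
step 4: unify List (c -> c) ~ a  [subst: {e:=(d -> d), d:=List c, f:=((Int -> Bool) -> List b)} | 0 pending]
  bind a := List (c -> c)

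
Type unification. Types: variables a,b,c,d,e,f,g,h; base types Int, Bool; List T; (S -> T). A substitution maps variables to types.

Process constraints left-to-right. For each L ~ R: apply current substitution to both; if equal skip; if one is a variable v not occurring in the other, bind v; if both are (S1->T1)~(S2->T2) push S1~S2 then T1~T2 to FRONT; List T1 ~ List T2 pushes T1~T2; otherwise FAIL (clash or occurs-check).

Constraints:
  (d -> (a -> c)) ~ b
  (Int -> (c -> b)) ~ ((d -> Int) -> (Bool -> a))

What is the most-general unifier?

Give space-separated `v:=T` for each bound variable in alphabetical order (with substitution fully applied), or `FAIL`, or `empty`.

Answer: FAIL

Derivation:
step 1: unify (d -> (a -> c)) ~ b  [subst: {-} | 1 pending]
  bind b := (d -> (a -> c))
step 2: unify (Int -> (c -> (d -> (a -> c)))) ~ ((d -> Int) -> (Bool -> a))  [subst: {b:=(d -> (a -> c))} | 0 pending]
  -> decompose arrow: push Int~(d -> Int), (c -> (d -> (a -> c)))~(Bool -> a)
step 3: unify Int ~ (d -> Int)  [subst: {b:=(d -> (a -> c))} | 1 pending]
  clash: Int vs (d -> Int)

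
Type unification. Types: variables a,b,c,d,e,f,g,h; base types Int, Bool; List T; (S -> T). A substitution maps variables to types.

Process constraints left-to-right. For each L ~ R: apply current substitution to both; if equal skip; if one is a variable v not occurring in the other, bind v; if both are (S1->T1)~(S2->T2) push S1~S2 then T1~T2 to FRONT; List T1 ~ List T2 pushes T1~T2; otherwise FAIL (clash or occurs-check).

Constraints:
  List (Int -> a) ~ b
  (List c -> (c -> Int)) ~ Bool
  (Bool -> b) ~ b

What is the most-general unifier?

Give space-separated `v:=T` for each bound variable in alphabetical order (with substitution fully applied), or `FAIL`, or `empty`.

step 1: unify List (Int -> a) ~ b  [subst: {-} | 2 pending]
  bind b := List (Int -> a)
step 2: unify (List c -> (c -> Int)) ~ Bool  [subst: {b:=List (Int -> a)} | 1 pending]
  clash: (List c -> (c -> Int)) vs Bool

Answer: FAIL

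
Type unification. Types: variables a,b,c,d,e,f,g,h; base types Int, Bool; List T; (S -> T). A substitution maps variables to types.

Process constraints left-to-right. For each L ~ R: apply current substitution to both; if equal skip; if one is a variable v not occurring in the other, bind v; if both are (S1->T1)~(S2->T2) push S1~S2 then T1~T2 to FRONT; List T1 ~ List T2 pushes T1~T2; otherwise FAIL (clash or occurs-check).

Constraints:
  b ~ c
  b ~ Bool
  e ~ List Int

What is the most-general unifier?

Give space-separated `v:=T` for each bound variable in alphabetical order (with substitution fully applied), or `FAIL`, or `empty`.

Answer: b:=Bool c:=Bool e:=List Int

Derivation:
step 1: unify b ~ c  [subst: {-} | 2 pending]
  bind b := c
step 2: unify c ~ Bool  [subst: {b:=c} | 1 pending]
  bind c := Bool
step 3: unify e ~ List Int  [subst: {b:=c, c:=Bool} | 0 pending]
  bind e := List Int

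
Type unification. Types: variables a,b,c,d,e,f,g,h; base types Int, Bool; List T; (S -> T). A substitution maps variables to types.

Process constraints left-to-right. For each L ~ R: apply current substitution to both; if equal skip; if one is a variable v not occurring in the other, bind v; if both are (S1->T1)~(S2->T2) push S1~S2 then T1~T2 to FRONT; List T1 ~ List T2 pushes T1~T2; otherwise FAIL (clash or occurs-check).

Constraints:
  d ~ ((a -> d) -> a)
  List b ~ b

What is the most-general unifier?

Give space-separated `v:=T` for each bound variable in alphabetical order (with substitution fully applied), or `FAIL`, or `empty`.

Answer: FAIL

Derivation:
step 1: unify d ~ ((a -> d) -> a)  [subst: {-} | 1 pending]
  occurs-check fail: d in ((a -> d) -> a)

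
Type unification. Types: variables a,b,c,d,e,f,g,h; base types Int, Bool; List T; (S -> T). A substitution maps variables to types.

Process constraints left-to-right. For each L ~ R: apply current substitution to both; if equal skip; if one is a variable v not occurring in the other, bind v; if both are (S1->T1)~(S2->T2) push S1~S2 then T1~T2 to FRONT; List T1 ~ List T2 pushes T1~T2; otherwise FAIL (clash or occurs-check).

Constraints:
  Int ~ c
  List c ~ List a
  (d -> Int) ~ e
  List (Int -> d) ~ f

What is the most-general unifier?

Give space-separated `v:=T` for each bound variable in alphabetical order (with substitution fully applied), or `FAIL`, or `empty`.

step 1: unify Int ~ c  [subst: {-} | 3 pending]
  bind c := Int
step 2: unify List Int ~ List a  [subst: {c:=Int} | 2 pending]
  -> decompose List: push Int~a
step 3: unify Int ~ a  [subst: {c:=Int} | 2 pending]
  bind a := Int
step 4: unify (d -> Int) ~ e  [subst: {c:=Int, a:=Int} | 1 pending]
  bind e := (d -> Int)
step 5: unify List (Int -> d) ~ f  [subst: {c:=Int, a:=Int, e:=(d -> Int)} | 0 pending]
  bind f := List (Int -> d)

Answer: a:=Int c:=Int e:=(d -> Int) f:=List (Int -> d)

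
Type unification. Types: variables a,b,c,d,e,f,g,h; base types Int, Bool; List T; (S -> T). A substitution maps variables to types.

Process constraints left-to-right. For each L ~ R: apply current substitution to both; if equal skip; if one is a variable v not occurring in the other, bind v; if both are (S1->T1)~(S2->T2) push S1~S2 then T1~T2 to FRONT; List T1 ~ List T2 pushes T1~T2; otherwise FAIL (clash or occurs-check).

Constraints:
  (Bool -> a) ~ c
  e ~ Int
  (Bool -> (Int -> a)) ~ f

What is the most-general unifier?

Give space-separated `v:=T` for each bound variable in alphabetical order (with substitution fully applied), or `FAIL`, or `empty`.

step 1: unify (Bool -> a) ~ c  [subst: {-} | 2 pending]
  bind c := (Bool -> a)
step 2: unify e ~ Int  [subst: {c:=(Bool -> a)} | 1 pending]
  bind e := Int
step 3: unify (Bool -> (Int -> a)) ~ f  [subst: {c:=(Bool -> a), e:=Int} | 0 pending]
  bind f := (Bool -> (Int -> a))

Answer: c:=(Bool -> a) e:=Int f:=(Bool -> (Int -> a))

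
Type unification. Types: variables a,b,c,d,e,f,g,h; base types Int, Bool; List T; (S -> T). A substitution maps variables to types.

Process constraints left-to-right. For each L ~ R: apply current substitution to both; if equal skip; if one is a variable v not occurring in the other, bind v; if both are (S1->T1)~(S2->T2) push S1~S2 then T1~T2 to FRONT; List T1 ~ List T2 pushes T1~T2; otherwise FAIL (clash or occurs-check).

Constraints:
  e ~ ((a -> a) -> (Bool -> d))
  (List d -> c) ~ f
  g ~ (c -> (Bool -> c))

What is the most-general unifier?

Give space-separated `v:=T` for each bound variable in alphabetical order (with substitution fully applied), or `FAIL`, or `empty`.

step 1: unify e ~ ((a -> a) -> (Bool -> d))  [subst: {-} | 2 pending]
  bind e := ((a -> a) -> (Bool -> d))
step 2: unify (List d -> c) ~ f  [subst: {e:=((a -> a) -> (Bool -> d))} | 1 pending]
  bind f := (List d -> c)
step 3: unify g ~ (c -> (Bool -> c))  [subst: {e:=((a -> a) -> (Bool -> d)), f:=(List d -> c)} | 0 pending]
  bind g := (c -> (Bool -> c))

Answer: e:=((a -> a) -> (Bool -> d)) f:=(List d -> c) g:=(c -> (Bool -> c))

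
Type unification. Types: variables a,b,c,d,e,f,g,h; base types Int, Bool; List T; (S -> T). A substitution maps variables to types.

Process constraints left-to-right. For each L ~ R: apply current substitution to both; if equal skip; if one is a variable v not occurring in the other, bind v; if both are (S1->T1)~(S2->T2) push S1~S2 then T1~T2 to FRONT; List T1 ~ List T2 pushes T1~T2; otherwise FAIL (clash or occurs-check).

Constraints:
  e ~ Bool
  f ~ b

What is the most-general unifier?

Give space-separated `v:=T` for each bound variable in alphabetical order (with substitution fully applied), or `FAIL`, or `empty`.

step 1: unify e ~ Bool  [subst: {-} | 1 pending]
  bind e := Bool
step 2: unify f ~ b  [subst: {e:=Bool} | 0 pending]
  bind f := b

Answer: e:=Bool f:=b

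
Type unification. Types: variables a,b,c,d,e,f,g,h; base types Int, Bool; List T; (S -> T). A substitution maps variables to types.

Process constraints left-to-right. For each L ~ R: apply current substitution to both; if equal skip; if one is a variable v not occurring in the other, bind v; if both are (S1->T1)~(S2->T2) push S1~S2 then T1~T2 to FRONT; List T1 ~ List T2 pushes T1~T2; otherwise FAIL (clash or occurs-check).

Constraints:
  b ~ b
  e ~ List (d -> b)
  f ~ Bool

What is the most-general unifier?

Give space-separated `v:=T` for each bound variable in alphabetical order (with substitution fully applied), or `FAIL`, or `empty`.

Answer: e:=List (d -> b) f:=Bool

Derivation:
step 1: unify b ~ b  [subst: {-} | 2 pending]
  -> identical, skip
step 2: unify e ~ List (d -> b)  [subst: {-} | 1 pending]
  bind e := List (d -> b)
step 3: unify f ~ Bool  [subst: {e:=List (d -> b)} | 0 pending]
  bind f := Bool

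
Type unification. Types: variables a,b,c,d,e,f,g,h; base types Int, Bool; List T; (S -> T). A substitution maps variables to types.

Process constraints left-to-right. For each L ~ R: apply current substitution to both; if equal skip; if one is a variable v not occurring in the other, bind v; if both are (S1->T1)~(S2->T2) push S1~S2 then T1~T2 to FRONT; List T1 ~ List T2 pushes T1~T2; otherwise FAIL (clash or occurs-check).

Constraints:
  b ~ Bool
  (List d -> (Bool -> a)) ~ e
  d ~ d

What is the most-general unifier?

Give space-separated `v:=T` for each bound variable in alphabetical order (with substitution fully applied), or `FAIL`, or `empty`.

step 1: unify b ~ Bool  [subst: {-} | 2 pending]
  bind b := Bool
step 2: unify (List d -> (Bool -> a)) ~ e  [subst: {b:=Bool} | 1 pending]
  bind e := (List d -> (Bool -> a))
step 3: unify d ~ d  [subst: {b:=Bool, e:=(List d -> (Bool -> a))} | 0 pending]
  -> identical, skip

Answer: b:=Bool e:=(List d -> (Bool -> a))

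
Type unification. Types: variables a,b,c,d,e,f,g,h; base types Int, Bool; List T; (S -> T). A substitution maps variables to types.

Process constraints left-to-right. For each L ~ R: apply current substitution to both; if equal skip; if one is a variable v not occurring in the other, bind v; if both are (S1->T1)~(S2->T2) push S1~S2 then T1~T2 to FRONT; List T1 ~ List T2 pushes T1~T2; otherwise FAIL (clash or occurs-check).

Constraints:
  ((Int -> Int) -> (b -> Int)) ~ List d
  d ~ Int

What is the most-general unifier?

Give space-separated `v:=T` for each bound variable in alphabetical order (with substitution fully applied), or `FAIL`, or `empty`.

step 1: unify ((Int -> Int) -> (b -> Int)) ~ List d  [subst: {-} | 1 pending]
  clash: ((Int -> Int) -> (b -> Int)) vs List d

Answer: FAIL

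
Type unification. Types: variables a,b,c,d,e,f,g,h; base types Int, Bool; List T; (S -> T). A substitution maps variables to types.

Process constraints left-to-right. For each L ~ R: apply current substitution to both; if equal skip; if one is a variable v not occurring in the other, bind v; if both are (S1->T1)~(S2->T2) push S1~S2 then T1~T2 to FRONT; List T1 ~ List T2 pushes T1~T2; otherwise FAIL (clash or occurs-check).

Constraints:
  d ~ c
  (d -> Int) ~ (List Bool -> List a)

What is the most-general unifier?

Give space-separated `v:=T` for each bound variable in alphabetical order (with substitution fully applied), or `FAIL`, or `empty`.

Answer: FAIL

Derivation:
step 1: unify d ~ c  [subst: {-} | 1 pending]
  bind d := c
step 2: unify (c -> Int) ~ (List Bool -> List a)  [subst: {d:=c} | 0 pending]
  -> decompose arrow: push c~List Bool, Int~List a
step 3: unify c ~ List Bool  [subst: {d:=c} | 1 pending]
  bind c := List Bool
step 4: unify Int ~ List a  [subst: {d:=c, c:=List Bool} | 0 pending]
  clash: Int vs List a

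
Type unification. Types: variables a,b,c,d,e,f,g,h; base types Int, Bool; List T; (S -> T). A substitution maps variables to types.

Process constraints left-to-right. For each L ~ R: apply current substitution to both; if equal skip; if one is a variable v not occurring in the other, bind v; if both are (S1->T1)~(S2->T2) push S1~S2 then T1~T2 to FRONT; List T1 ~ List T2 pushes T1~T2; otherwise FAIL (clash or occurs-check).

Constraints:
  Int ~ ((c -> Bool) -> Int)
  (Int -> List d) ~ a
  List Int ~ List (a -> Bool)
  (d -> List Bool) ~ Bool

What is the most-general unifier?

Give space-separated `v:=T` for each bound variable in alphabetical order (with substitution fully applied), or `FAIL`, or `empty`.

step 1: unify Int ~ ((c -> Bool) -> Int)  [subst: {-} | 3 pending]
  clash: Int vs ((c -> Bool) -> Int)

Answer: FAIL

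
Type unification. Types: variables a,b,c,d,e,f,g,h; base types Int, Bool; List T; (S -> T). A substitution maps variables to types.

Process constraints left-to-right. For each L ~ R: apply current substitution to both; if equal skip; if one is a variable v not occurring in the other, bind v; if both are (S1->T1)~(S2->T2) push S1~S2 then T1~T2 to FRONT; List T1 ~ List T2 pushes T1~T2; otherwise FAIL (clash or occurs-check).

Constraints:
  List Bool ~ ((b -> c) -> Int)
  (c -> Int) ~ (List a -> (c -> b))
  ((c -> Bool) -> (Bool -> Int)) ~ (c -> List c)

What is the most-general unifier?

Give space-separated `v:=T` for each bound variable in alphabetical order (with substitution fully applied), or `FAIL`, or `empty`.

Answer: FAIL

Derivation:
step 1: unify List Bool ~ ((b -> c) -> Int)  [subst: {-} | 2 pending]
  clash: List Bool vs ((b -> c) -> Int)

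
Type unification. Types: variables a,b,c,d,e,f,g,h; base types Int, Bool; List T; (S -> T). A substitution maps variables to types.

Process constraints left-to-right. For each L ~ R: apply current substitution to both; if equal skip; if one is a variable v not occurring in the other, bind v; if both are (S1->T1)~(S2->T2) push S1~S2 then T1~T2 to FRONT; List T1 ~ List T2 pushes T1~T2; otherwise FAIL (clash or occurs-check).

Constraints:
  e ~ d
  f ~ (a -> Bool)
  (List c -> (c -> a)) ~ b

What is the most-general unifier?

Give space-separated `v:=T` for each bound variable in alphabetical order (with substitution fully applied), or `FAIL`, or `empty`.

Answer: b:=(List c -> (c -> a)) e:=d f:=(a -> Bool)

Derivation:
step 1: unify e ~ d  [subst: {-} | 2 pending]
  bind e := d
step 2: unify f ~ (a -> Bool)  [subst: {e:=d} | 1 pending]
  bind f := (a -> Bool)
step 3: unify (List c -> (c -> a)) ~ b  [subst: {e:=d, f:=(a -> Bool)} | 0 pending]
  bind b := (List c -> (c -> a))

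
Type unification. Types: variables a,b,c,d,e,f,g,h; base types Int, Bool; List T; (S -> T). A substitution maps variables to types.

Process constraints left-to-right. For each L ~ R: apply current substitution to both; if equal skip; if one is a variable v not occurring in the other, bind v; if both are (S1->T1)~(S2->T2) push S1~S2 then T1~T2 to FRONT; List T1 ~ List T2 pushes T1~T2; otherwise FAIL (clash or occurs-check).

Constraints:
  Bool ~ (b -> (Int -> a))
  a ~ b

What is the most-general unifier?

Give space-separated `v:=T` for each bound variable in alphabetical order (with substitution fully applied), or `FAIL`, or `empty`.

step 1: unify Bool ~ (b -> (Int -> a))  [subst: {-} | 1 pending]
  clash: Bool vs (b -> (Int -> a))

Answer: FAIL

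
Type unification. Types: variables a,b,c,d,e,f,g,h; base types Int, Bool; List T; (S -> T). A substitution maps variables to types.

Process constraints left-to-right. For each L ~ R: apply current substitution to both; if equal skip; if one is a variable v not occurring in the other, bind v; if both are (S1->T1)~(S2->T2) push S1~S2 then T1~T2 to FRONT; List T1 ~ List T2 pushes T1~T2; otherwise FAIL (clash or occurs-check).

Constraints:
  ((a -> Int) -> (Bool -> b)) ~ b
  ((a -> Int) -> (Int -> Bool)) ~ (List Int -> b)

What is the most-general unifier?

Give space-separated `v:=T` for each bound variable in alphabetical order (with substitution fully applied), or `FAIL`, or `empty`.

step 1: unify ((a -> Int) -> (Bool -> b)) ~ b  [subst: {-} | 1 pending]
  occurs-check fail

Answer: FAIL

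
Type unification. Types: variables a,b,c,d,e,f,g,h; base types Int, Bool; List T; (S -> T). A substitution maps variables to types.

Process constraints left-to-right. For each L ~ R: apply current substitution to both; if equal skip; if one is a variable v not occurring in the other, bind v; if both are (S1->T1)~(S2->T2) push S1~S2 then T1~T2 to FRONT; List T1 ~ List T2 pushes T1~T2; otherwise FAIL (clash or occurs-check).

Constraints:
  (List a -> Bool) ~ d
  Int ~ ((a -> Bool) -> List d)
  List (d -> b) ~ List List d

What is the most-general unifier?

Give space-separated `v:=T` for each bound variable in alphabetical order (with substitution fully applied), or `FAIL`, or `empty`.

Answer: FAIL

Derivation:
step 1: unify (List a -> Bool) ~ d  [subst: {-} | 2 pending]
  bind d := (List a -> Bool)
step 2: unify Int ~ ((a -> Bool) -> List (List a -> Bool))  [subst: {d:=(List a -> Bool)} | 1 pending]
  clash: Int vs ((a -> Bool) -> List (List a -> Bool))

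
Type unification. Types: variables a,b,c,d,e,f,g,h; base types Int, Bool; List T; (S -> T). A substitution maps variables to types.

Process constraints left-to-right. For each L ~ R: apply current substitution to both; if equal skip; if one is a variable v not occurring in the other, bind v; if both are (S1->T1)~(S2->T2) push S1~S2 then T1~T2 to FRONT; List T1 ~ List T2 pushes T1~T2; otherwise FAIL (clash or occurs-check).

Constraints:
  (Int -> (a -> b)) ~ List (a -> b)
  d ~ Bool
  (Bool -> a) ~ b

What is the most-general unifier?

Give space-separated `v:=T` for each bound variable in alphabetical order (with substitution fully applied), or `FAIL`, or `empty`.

Answer: FAIL

Derivation:
step 1: unify (Int -> (a -> b)) ~ List (a -> b)  [subst: {-} | 2 pending]
  clash: (Int -> (a -> b)) vs List (a -> b)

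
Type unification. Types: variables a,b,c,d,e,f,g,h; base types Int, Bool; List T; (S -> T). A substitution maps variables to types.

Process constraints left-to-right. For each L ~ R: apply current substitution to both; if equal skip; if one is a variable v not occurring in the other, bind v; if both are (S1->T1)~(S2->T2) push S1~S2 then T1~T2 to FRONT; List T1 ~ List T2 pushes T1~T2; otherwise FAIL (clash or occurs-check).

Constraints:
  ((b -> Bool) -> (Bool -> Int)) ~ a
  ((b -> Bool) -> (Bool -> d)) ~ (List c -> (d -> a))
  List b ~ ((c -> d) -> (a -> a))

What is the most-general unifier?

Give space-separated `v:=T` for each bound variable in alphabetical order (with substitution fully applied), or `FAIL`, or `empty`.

step 1: unify ((b -> Bool) -> (Bool -> Int)) ~ a  [subst: {-} | 2 pending]
  bind a := ((b -> Bool) -> (Bool -> Int))
step 2: unify ((b -> Bool) -> (Bool -> d)) ~ (List c -> (d -> ((b -> Bool) -> (Bool -> Int))))  [subst: {a:=((b -> Bool) -> (Bool -> Int))} | 1 pending]
  -> decompose arrow: push (b -> Bool)~List c, (Bool -> d)~(d -> ((b -> Bool) -> (Bool -> Int)))
step 3: unify (b -> Bool) ~ List c  [subst: {a:=((b -> Bool) -> (Bool -> Int))} | 2 pending]
  clash: (b -> Bool) vs List c

Answer: FAIL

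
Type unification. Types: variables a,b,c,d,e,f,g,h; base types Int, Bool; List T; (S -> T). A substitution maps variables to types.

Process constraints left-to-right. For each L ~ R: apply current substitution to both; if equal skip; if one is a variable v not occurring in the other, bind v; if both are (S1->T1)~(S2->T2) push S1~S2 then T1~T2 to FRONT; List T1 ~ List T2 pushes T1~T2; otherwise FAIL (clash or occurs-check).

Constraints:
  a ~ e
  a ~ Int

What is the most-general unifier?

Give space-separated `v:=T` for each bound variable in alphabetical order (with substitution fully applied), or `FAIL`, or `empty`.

Answer: a:=Int e:=Int

Derivation:
step 1: unify a ~ e  [subst: {-} | 1 pending]
  bind a := e
step 2: unify e ~ Int  [subst: {a:=e} | 0 pending]
  bind e := Int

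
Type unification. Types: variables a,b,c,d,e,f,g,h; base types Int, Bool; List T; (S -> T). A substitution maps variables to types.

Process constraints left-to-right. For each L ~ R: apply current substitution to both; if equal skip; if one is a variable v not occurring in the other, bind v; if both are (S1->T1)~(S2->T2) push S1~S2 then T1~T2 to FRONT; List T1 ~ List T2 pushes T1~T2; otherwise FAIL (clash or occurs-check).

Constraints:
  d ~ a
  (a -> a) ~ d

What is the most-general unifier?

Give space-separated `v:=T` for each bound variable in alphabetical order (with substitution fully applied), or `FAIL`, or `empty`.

step 1: unify d ~ a  [subst: {-} | 1 pending]
  bind d := a
step 2: unify (a -> a) ~ a  [subst: {d:=a} | 0 pending]
  occurs-check fail

Answer: FAIL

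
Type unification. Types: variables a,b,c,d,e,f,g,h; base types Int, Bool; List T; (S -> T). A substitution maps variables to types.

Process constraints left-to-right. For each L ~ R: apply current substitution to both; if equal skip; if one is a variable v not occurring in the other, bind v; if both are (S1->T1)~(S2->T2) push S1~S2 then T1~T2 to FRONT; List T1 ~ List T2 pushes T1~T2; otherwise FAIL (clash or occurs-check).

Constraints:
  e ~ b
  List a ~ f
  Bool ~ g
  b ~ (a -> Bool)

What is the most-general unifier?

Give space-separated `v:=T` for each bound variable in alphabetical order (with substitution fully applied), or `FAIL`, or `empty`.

Answer: b:=(a -> Bool) e:=(a -> Bool) f:=List a g:=Bool

Derivation:
step 1: unify e ~ b  [subst: {-} | 3 pending]
  bind e := b
step 2: unify List a ~ f  [subst: {e:=b} | 2 pending]
  bind f := List a
step 3: unify Bool ~ g  [subst: {e:=b, f:=List a} | 1 pending]
  bind g := Bool
step 4: unify b ~ (a -> Bool)  [subst: {e:=b, f:=List a, g:=Bool} | 0 pending]
  bind b := (a -> Bool)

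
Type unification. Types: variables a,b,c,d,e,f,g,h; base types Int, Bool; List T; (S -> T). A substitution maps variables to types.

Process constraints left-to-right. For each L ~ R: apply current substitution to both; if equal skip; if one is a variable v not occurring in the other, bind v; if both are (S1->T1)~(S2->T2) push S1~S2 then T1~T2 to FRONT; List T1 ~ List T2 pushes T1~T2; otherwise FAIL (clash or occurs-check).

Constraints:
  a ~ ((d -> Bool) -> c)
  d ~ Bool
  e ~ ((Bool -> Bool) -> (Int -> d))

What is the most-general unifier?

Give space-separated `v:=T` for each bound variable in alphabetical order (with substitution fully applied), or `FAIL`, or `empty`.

Answer: a:=((Bool -> Bool) -> c) d:=Bool e:=((Bool -> Bool) -> (Int -> Bool))

Derivation:
step 1: unify a ~ ((d -> Bool) -> c)  [subst: {-} | 2 pending]
  bind a := ((d -> Bool) -> c)
step 2: unify d ~ Bool  [subst: {a:=((d -> Bool) -> c)} | 1 pending]
  bind d := Bool
step 3: unify e ~ ((Bool -> Bool) -> (Int -> Bool))  [subst: {a:=((d -> Bool) -> c), d:=Bool} | 0 pending]
  bind e := ((Bool -> Bool) -> (Int -> Bool))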